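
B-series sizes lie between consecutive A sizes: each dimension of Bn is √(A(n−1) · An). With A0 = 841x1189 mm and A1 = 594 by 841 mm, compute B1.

Short side: √(841 · 594) = √499554 ≈ 706.8 → 707 mm
Long side: √(1189 · 841) = √999949 ≈ 1000.0 → 1000 mm

707 × 1000 mm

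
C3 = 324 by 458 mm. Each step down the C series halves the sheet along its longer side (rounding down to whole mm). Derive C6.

C4: ⌊458/2⌋ × 324 = 229 × 324 mm
C5: ⌊324/2⌋ × 229 = 162 × 229 mm
C6: ⌊229/2⌋ × 162 = 114 × 162 mm

114 × 162 mm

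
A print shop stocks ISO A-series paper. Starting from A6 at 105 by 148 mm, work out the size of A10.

26 × 37 mm

A7: ⌊148/2⌋ × 105 = 74 × 105 mm
A8: ⌊105/2⌋ × 74 = 52 × 74 mm
A9: ⌊74/2⌋ × 52 = 37 × 52 mm
A10: ⌊52/2⌋ × 37 = 26 × 37 mm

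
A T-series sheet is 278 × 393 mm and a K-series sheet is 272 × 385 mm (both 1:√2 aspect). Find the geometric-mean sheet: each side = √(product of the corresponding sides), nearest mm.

275 × 389 mm

Short side: √(278 · 272) = √75616 ≈ 275.0 → 275 mm
Long side: √(393 · 385) = √151305 ≈ 389.0 → 389 mm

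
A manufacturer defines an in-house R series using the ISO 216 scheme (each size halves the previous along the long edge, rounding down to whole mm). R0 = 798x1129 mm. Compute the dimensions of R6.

99 × 141 mm

R1: ⌊1129/2⌋ × 798 = 564 × 798 mm
R2: ⌊798/2⌋ × 564 = 399 × 564 mm
R3: ⌊564/2⌋ × 399 = 282 × 399 mm
R4: ⌊399/2⌋ × 282 = 199 × 282 mm
R5: ⌊282/2⌋ × 199 = 141 × 199 mm
R6: ⌊199/2⌋ × 141 = 99 × 141 mm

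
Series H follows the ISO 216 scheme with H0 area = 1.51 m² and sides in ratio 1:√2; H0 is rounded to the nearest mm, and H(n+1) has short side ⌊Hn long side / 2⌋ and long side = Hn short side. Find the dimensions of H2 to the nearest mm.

Let H0's short side be w mm. w · w√2 = 1.51 m² = 1,510,000 mm², so w ≈ 1033.3 mm and w√2 ≈ 1461.3 mm → H0 = 1033 × 1461 mm.
H1: ⌊1461/2⌋ × 1033 = 730 × 1033 mm
H2: ⌊1033/2⌋ × 730 = 516 × 730 mm

516 × 730 mm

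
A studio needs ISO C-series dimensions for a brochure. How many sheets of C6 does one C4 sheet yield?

C4 = 229 × 324 mm; C6 = 114 × 162 mm.
Each halving step doubles the count; 2 steps from C4 to C6.
2^2 = 4.

4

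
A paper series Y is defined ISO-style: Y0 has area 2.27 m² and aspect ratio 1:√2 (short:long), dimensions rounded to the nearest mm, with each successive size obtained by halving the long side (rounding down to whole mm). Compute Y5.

224 × 316 mm

Let Y0's short side be w mm. w · w√2 = 2.27 m² = 2,270,000 mm², so w ≈ 1266.9 mm and w√2 ≈ 1791.7 mm → Y0 = 1267 × 1792 mm.
Y1: ⌊1792/2⌋ × 1267 = 896 × 1267 mm
Y2: ⌊1267/2⌋ × 896 = 633 × 896 mm
Y3: ⌊896/2⌋ × 633 = 448 × 633 mm
Y4: ⌊633/2⌋ × 448 = 316 × 448 mm
Y5: ⌊448/2⌋ × 316 = 224 × 316 mm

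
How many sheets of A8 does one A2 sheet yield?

64

A2 = 420 × 594 mm; A8 = 52 × 74 mm.
Each halving step doubles the count; 6 steps from A2 to A8.
2^6 = 64.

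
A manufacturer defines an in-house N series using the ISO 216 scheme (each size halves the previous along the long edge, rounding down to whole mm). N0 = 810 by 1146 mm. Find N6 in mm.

N1: ⌊1146/2⌋ × 810 = 573 × 810 mm
N2: ⌊810/2⌋ × 573 = 405 × 573 mm
N3: ⌊573/2⌋ × 405 = 286 × 405 mm
N4: ⌊405/2⌋ × 286 = 202 × 286 mm
N5: ⌊286/2⌋ × 202 = 143 × 202 mm
N6: ⌊202/2⌋ × 143 = 101 × 143 mm

101 × 143 mm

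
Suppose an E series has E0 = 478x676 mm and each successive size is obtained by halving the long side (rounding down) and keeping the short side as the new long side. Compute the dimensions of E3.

E1: ⌊676/2⌋ × 478 = 338 × 478 mm
E2: ⌊478/2⌋ × 338 = 239 × 338 mm
E3: ⌊338/2⌋ × 239 = 169 × 239 mm

169 × 239 mm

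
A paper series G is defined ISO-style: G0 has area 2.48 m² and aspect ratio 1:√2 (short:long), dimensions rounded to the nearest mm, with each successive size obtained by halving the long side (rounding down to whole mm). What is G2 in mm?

662 × 936 mm

Let G0's short side be w mm. w · w√2 = 2.48 m² = 2,480,000 mm², so w ≈ 1324.2 mm and w√2 ≈ 1872.8 mm → G0 = 1324 × 1873 mm.
G1: ⌊1873/2⌋ × 1324 = 936 × 1324 mm
G2: ⌊1324/2⌋ × 936 = 662 × 936 mm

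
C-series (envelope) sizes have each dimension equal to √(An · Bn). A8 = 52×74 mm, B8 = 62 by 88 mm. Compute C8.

Short side: √(52 · 62) = √3224 ≈ 56.8 → 57 mm
Long side: √(74 · 88) = √6512 ≈ 80.7 → 81 mm

57 × 81 mm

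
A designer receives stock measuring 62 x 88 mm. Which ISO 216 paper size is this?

B8 (62 × 88 mm)

Aspect ratio 88/62 ≈ 1.419 — close to the ISO √2 ≈ 1.414.
In the B-series (B0 = 1000 × 1414 mm): B8 = 62 × 88 mm.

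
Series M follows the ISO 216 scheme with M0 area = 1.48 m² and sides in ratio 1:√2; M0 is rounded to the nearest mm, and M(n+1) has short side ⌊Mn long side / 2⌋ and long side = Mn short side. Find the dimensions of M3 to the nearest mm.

361 × 511 mm

Let M0's short side be w mm. w · w√2 = 1.48 m² = 1,480,000 mm², so w ≈ 1023.0 mm and w√2 ≈ 1446.7 mm → M0 = 1023 × 1447 mm.
M1: ⌊1447/2⌋ × 1023 = 723 × 1023 mm
M2: ⌊1023/2⌋ × 723 = 511 × 723 mm
M3: ⌊723/2⌋ × 511 = 361 × 511 mm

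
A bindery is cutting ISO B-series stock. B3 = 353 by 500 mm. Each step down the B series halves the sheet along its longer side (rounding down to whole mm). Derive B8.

B4: ⌊500/2⌋ × 353 = 250 × 353 mm
B5: ⌊353/2⌋ × 250 = 176 × 250 mm
B6: ⌊250/2⌋ × 176 = 125 × 176 mm
B7: ⌊176/2⌋ × 125 = 88 × 125 mm
B8: ⌊125/2⌋ × 88 = 62 × 88 mm

62 × 88 mm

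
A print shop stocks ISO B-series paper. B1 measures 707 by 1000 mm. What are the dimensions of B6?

125 × 176 mm

B2: ⌊1000/2⌋ × 707 = 500 × 707 mm
B3: ⌊707/2⌋ × 500 = 353 × 500 mm
B4: ⌊500/2⌋ × 353 = 250 × 353 mm
B5: ⌊353/2⌋ × 250 = 176 × 250 mm
B6: ⌊250/2⌋ × 176 = 125 × 176 mm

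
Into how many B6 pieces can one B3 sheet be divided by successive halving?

8

B3 = 353 × 500 mm; B6 = 125 × 176 mm.
Each halving step doubles the count; 3 steps from B3 to B6.
2^3 = 8.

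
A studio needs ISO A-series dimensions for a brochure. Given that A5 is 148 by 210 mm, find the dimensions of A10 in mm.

26 × 37 mm

A6: ⌊210/2⌋ × 148 = 105 × 148 mm
A7: ⌊148/2⌋ × 105 = 74 × 105 mm
A8: ⌊105/2⌋ × 74 = 52 × 74 mm
A9: ⌊74/2⌋ × 52 = 37 × 52 mm
A10: ⌊52/2⌋ × 37 = 26 × 37 mm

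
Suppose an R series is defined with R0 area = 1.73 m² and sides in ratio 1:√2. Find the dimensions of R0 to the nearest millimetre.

Let the short side be w mm. Then w · w√2 = 1.73 m² = 1,730,000 mm².
w² = 1,730,000/√2, so w ≈ 1106.0 mm; long side = w√2 ≈ 1564.2 mm.

1106 × 1564 mm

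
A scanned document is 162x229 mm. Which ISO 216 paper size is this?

C5 (162 × 229 mm)

Aspect ratio 229/162 ≈ 1.414 — close to the ISO √2 ≈ 1.414.
In the C-series (envelope sizes, between A and B): C5 = 162 × 229 mm.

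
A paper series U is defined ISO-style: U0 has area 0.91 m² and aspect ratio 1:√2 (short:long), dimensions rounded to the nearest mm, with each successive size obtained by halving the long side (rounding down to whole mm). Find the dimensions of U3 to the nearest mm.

283 × 401 mm

Let U0's short side be w mm. w · w√2 = 0.91 m² = 910,000 mm², so w ≈ 802.2 mm and w√2 ≈ 1134.4 mm → U0 = 802 × 1134 mm.
U1: ⌊1134/2⌋ × 802 = 567 × 802 mm
U2: ⌊802/2⌋ × 567 = 401 × 567 mm
U3: ⌊567/2⌋ × 401 = 283 × 401 mm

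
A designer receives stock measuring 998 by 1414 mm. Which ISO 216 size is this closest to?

Aspect ratio 1414/998 ≈ 1.417 — close to the ISO √2 ≈ 1.414.
In the B-series (B0 = 1000 × 1414 mm): B0 = 1000 × 1414 mm.
Off by 2 mm total — nearest standard size.

B0 (1000 × 1414 mm)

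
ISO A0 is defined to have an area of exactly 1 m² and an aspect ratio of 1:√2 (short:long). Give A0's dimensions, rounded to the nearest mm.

Let the short side be w mm. Then the long side is w√2 and w · w√2 = 10⁶ mm².
w² = 10⁶/√2, so w = 1000 / 2^(1/4) ≈ 840.9 mm; long side = 1000 · 2^(1/4) ≈ 1189.2 mm.

841 × 1189 mm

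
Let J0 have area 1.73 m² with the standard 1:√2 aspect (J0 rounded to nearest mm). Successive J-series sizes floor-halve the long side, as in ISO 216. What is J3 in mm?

391 × 553 mm

Let J0's short side be w mm. w · w√2 = 1.73 m² = 1,730,000 mm², so w ≈ 1106.0 mm and w√2 ≈ 1564.2 mm → J0 = 1106 × 1564 mm.
J1: ⌊1564/2⌋ × 1106 = 782 × 1106 mm
J2: ⌊1106/2⌋ × 782 = 553 × 782 mm
J3: ⌊782/2⌋ × 553 = 391 × 553 mm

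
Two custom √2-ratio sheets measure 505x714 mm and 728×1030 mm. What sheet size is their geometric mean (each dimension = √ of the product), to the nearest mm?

606 × 858 mm

Short side: √(505 · 728) = √367640 ≈ 606.3 → 606 mm
Long side: √(714 · 1030) = √735420 ≈ 857.6 → 858 mm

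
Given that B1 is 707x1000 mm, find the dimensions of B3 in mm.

353 × 500 mm

B2: ⌊1000/2⌋ × 707 = 500 × 707 mm
B3: ⌊707/2⌋ × 500 = 353 × 500 mm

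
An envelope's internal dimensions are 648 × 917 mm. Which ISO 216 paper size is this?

Aspect ratio 917/648 ≈ 1.415 — close to the ISO √2 ≈ 1.414.
In the C-series (envelope sizes, between A and B): C1 = 648 × 917 mm.

C1 (648 × 917 mm)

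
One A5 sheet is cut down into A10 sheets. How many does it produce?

A5 = 148 × 210 mm; A10 = 26 × 37 mm.
Each halving step doubles the count; 5 steps from A5 to A10.
2^5 = 32.

32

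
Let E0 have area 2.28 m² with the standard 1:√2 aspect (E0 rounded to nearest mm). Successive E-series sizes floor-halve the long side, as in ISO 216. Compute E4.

Let E0's short side be w mm. w · w√2 = 2.28 m² = 2,280,000 mm², so w ≈ 1269.7 mm and w√2 ≈ 1795.7 mm → E0 = 1270 × 1796 mm.
E1: ⌊1796/2⌋ × 1270 = 898 × 1270 mm
E2: ⌊1270/2⌋ × 898 = 635 × 898 mm
E3: ⌊898/2⌋ × 635 = 449 × 635 mm
E4: ⌊635/2⌋ × 449 = 317 × 449 mm

317 × 449 mm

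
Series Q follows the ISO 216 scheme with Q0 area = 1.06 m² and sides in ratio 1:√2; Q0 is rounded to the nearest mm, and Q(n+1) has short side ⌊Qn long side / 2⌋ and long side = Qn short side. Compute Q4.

Let Q0's short side be w mm. w · w√2 = 1.06 m² = 1,060,000 mm², so w ≈ 865.8 mm and w√2 ≈ 1224.4 mm → Q0 = 866 × 1224 mm.
Q1: ⌊1224/2⌋ × 866 = 612 × 866 mm
Q2: ⌊866/2⌋ × 612 = 433 × 612 mm
Q3: ⌊612/2⌋ × 433 = 306 × 433 mm
Q4: ⌊433/2⌋ × 306 = 216 × 306 mm

216 × 306 mm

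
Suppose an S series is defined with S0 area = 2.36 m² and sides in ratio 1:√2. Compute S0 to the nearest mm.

Let the short side be w mm. Then w · w√2 = 2.36 m² = 2,360,000 mm².
w² = 2,360,000/√2, so w ≈ 1291.8 mm; long side = w√2 ≈ 1826.9 mm.

1292 × 1827 mm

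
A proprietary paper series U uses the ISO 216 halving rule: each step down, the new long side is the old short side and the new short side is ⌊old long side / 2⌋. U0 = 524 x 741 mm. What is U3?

185 × 262 mm

U1: ⌊741/2⌋ × 524 = 370 × 524 mm
U2: ⌊524/2⌋ × 370 = 262 × 370 mm
U3: ⌊370/2⌋ × 262 = 185 × 262 mm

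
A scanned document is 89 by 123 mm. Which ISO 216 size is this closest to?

B7 (88 × 125 mm)

Aspect ratio 123/89 ≈ 1.382 (ISO target is √2 ≈ 1.414).
In the B-series (B0 = 1000 × 1414 mm): B7 = 88 × 125 mm.
Off by 3 mm total — nearest standard size.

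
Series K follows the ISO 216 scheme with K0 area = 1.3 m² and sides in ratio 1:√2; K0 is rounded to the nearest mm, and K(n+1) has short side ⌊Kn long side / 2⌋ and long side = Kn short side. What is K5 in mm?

169 × 239 mm

Let K0's short side be w mm. w · w√2 = 1.3 m² = 1,300,000 mm², so w ≈ 958.8 mm and w√2 ≈ 1355.9 mm → K0 = 959 × 1356 mm.
K1: ⌊1356/2⌋ × 959 = 678 × 959 mm
K2: ⌊959/2⌋ × 678 = 479 × 678 mm
K3: ⌊678/2⌋ × 479 = 339 × 479 mm
K4: ⌊479/2⌋ × 339 = 239 × 339 mm
K5: ⌊339/2⌋ × 239 = 169 × 239 mm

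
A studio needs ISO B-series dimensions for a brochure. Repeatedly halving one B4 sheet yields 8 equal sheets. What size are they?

B7

8 = 2^3, so 3 halving steps.
B4 → B5 → … → B7 after 3 steps.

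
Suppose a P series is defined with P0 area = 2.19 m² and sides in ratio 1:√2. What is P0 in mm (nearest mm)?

1244 × 1760 mm

Let the short side be w mm. Then w · w√2 = 2.19 m² = 2,190,000 mm².
w² = 2,190,000/√2, so w ≈ 1244.4 mm; long side = w√2 ≈ 1759.9 mm.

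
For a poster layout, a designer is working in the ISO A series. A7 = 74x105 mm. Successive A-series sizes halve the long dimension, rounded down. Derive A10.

26 × 37 mm

A8: ⌊105/2⌋ × 74 = 52 × 74 mm
A9: ⌊74/2⌋ × 52 = 37 × 52 mm
A10: ⌊52/2⌋ × 37 = 26 × 37 mm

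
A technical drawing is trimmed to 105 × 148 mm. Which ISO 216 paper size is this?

Aspect ratio 148/105 ≈ 1.410 — close to the ISO √2 ≈ 1.414.
In the A-series (A0 area = 1 m²): A6 = 105 × 148 mm.

A6 (105 × 148 mm)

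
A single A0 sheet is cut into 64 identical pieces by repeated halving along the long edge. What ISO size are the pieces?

A6

64 = 2^6, so 6 halving steps.
A0 → A1 → … → A6 after 6 steps.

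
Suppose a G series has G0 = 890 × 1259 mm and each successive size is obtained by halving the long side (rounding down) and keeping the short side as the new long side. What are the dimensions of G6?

111 × 157 mm

G1: ⌊1259/2⌋ × 890 = 629 × 890 mm
G2: ⌊890/2⌋ × 629 = 445 × 629 mm
G3: ⌊629/2⌋ × 445 = 314 × 445 mm
G4: ⌊445/2⌋ × 314 = 222 × 314 mm
G5: ⌊314/2⌋ × 222 = 157 × 222 mm
G6: ⌊222/2⌋ × 157 = 111 × 157 mm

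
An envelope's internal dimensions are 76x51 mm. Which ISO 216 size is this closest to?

Aspect ratio 76/51 ≈ 1.490 (ISO target is √2 ≈ 1.414).
In the A-series (A0 area = 1 m²): A8 = 52 × 74 mm.
Off by 3 mm total — nearest standard size.

A8 (52 × 74 mm)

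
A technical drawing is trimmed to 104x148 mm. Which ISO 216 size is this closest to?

A6 (105 × 148 mm)

Aspect ratio 148/104 ≈ 1.423 — close to the ISO √2 ≈ 1.414.
In the A-series (A0 area = 1 m²): A6 = 105 × 148 mm.
Off by 1 mm total — nearest standard size.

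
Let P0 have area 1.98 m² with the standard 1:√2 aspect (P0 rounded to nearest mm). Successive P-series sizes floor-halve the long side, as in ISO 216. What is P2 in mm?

Let P0's short side be w mm. w · w√2 = 1.98 m² = 1,980,000 mm², so w ≈ 1183.2 mm and w√2 ≈ 1673.4 mm → P0 = 1183 × 1673 mm.
P1: ⌊1673/2⌋ × 1183 = 836 × 1183 mm
P2: ⌊1183/2⌋ × 836 = 591 × 836 mm

591 × 836 mm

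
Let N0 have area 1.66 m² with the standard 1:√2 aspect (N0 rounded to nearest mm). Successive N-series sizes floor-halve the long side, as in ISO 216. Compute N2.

Let N0's short side be w mm. w · w√2 = 1.66 m² = 1,660,000 mm², so w ≈ 1083.4 mm and w√2 ≈ 1532.2 mm → N0 = 1083 × 1532 mm.
N1: ⌊1532/2⌋ × 1083 = 766 × 1083 mm
N2: ⌊1083/2⌋ × 766 = 541 × 766 mm

541 × 766 mm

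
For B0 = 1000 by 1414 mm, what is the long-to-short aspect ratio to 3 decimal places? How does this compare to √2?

1.414

1414 / 1000 = 1.414
Matches √2 ≈ 1.414 — the ISO 216 defining ratio.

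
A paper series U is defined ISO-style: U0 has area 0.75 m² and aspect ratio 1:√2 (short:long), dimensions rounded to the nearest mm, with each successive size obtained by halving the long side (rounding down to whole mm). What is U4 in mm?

182 × 257 mm

Let U0's short side be w mm. w · w√2 = 0.75 m² = 750,000 mm², so w ≈ 728.2 mm and w√2 ≈ 1029.9 mm → U0 = 728 × 1030 mm.
U1: ⌊1030/2⌋ × 728 = 515 × 728 mm
U2: ⌊728/2⌋ × 515 = 364 × 515 mm
U3: ⌊515/2⌋ × 364 = 257 × 364 mm
U4: ⌊364/2⌋ × 257 = 182 × 257 mm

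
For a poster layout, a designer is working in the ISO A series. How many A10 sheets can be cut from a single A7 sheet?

8

Each ISO step halves the sheet: 1 × A7 → 2 × A8 → 4 × A9 → 8 × A10
From A7 to A10 is 3 halving steps: 2^3 = 8.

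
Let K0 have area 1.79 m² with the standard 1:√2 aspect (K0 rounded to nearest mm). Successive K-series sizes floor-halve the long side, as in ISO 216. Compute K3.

Let K0's short side be w mm. w · w√2 = 1.79 m² = 1,790,000 mm², so w ≈ 1125.0 mm and w√2 ≈ 1591.1 mm → K0 = 1125 × 1591 mm.
K1: ⌊1591/2⌋ × 1125 = 795 × 1125 mm
K2: ⌊1125/2⌋ × 795 = 562 × 795 mm
K3: ⌊795/2⌋ × 562 = 397 × 562 mm

397 × 562 mm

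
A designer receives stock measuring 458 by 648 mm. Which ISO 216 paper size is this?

C2 (458 × 648 mm)

Aspect ratio 648/458 ≈ 1.415 — close to the ISO √2 ≈ 1.414.
In the C-series (envelope sizes, between A and B): C2 = 458 × 648 mm.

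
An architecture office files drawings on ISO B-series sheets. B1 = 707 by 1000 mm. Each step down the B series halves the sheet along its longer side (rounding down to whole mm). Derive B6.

125 × 176 mm

B2: ⌊1000/2⌋ × 707 = 500 × 707 mm
B3: ⌊707/2⌋ × 500 = 353 × 500 mm
B4: ⌊500/2⌋ × 353 = 250 × 353 mm
B5: ⌊353/2⌋ × 250 = 176 × 250 mm
B6: ⌊250/2⌋ × 176 = 125 × 176 mm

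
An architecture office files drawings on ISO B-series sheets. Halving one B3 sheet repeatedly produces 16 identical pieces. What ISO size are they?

16 = 2^4, so 4 halving steps.
B3 → B4 → … → B7 after 4 steps.

B7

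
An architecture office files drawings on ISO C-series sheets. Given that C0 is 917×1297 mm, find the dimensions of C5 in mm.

C1: ⌊1297/2⌋ × 917 = 648 × 917 mm
C2: ⌊917/2⌋ × 648 = 458 × 648 mm
C3: ⌊648/2⌋ × 458 = 324 × 458 mm
C4: ⌊458/2⌋ × 324 = 229 × 324 mm
C5: ⌊324/2⌋ × 229 = 162 × 229 mm

162 × 229 mm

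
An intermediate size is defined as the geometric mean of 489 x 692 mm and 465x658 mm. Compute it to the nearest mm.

Short side: √(489 · 465) = √227385 ≈ 476.8 → 477 mm
Long side: √(692 · 658) = √455336 ≈ 674.8 → 675 mm

477 × 675 mm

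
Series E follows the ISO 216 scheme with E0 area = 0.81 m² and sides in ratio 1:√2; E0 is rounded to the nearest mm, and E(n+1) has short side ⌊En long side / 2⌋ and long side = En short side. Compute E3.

Let E0's short side be w mm. w · w√2 = 0.81 m² = 810,000 mm², so w ≈ 756.8 mm and w√2 ≈ 1070.3 mm → E0 = 757 × 1070 mm.
E1: ⌊1070/2⌋ × 757 = 535 × 757 mm
E2: ⌊757/2⌋ × 535 = 378 × 535 mm
E3: ⌊535/2⌋ × 378 = 267 × 378 mm

267 × 378 mm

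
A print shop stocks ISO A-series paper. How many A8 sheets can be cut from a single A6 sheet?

Each ISO step halves the sheet: 1 × A6 → 2 × A7 → 4 × A8
From A6 to A8 is 2 halving steps: 2^2 = 4.

4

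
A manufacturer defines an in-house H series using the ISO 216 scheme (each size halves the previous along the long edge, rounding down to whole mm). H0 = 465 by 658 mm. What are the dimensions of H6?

H1 = 329 × 465 mm (from H0 by 1 halving).
H2: ⌊465/2⌋ × 329 = 232 × 329 mm
H3: ⌊329/2⌋ × 232 = 164 × 232 mm
H4: ⌊232/2⌋ × 164 = 116 × 164 mm
H5: ⌊164/2⌋ × 116 = 82 × 116 mm
H6: ⌊116/2⌋ × 82 = 58 × 82 mm

58 × 82 mm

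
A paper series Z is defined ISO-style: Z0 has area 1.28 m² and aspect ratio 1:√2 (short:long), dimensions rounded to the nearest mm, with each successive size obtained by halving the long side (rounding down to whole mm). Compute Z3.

336 × 475 mm

Let Z0's short side be w mm. w · w√2 = 1.28 m² = 1,280,000 mm², so w ≈ 951.4 mm and w√2 ≈ 1345.4 mm → Z0 = 951 × 1345 mm.
Z1: ⌊1345/2⌋ × 951 = 672 × 951 mm
Z2: ⌊951/2⌋ × 672 = 475 × 672 mm
Z3: ⌊672/2⌋ × 475 = 336 × 475 mm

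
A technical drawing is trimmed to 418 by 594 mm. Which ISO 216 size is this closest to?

Aspect ratio 594/418 ≈ 1.421 — close to the ISO √2 ≈ 1.414.
In the A-series (A0 area = 1 m²): A2 = 420 × 594 mm.
Off by 2 mm total — nearest standard size.

A2 (420 × 594 mm)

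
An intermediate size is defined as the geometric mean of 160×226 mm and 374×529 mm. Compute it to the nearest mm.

245 × 346 mm

Short side: √(160 · 374) = √59840 ≈ 244.6 → 245 mm
Long side: √(226 · 529) = √119554 ≈ 345.8 → 346 mm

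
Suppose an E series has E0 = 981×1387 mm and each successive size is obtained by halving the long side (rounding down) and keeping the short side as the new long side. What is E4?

245 × 346 mm

E1 = 693 × 981 mm (from E0 by 1 halving).
E2: ⌊981/2⌋ × 693 = 490 × 693 mm
E3: ⌊693/2⌋ × 490 = 346 × 490 mm
E4: ⌊490/2⌋ × 346 = 245 × 346 mm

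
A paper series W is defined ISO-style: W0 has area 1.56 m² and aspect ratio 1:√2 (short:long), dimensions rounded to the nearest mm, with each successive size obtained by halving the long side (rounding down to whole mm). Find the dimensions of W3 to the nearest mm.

371 × 525 mm

Let W0's short side be w mm. w · w√2 = 1.56 m² = 1,560,000 mm², so w ≈ 1050.3 mm and w√2 ≈ 1485.3 mm → W0 = 1050 × 1485 mm.
W1: ⌊1485/2⌋ × 1050 = 742 × 1050 mm
W2: ⌊1050/2⌋ × 742 = 525 × 742 mm
W3: ⌊742/2⌋ × 525 = 371 × 525 mm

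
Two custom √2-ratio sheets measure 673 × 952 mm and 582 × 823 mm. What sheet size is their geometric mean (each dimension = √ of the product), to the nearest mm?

626 × 885 mm

Short side: √(673 · 582) = √391686 ≈ 625.8 → 626 mm
Long side: √(952 · 823) = √783496 ≈ 885.2 → 885 mm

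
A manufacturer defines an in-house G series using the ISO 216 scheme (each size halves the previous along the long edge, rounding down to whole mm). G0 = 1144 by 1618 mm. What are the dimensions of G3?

G1: ⌊1618/2⌋ × 1144 = 809 × 1144 mm
G2: ⌊1144/2⌋ × 809 = 572 × 809 mm
G3: ⌊809/2⌋ × 572 = 404 × 572 mm

404 × 572 mm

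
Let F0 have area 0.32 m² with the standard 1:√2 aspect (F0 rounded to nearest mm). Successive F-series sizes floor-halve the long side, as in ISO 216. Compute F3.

168 × 238 mm

Let F0's short side be w mm. w · w√2 = 0.32 m² = 320,000 mm², so w ≈ 475.7 mm and w√2 ≈ 672.7 mm → F0 = 476 × 673 mm.
F1: ⌊673/2⌋ × 476 = 336 × 476 mm
F2: ⌊476/2⌋ × 336 = 238 × 336 mm
F3: ⌊336/2⌋ × 238 = 168 × 238 mm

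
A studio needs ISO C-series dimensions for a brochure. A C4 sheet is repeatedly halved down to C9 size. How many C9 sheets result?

C4 = 229 × 324 mm; C9 = 40 × 57 mm.
Each halving step doubles the count; 5 steps from C4 to C9.
2^5 = 32.

32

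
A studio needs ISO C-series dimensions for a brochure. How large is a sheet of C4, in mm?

229 × 324 mm

C0 = 917 × 1297 mm (C0 is the geometric mean of A0 and B0, aspect 1:√2).
C1: ⌊1297/2⌋ × 917 = 648 × 917 mm
C2: ⌊917/2⌋ × 648 = 458 × 648 mm
C3: ⌊648/2⌋ × 458 = 324 × 458 mm
C4: ⌊458/2⌋ × 324 = 229 × 324 mm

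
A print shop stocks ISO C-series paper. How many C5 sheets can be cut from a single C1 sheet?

16

C1 = 648 × 917 mm; C5 = 162 × 229 mm.
Each halving step doubles the count; 4 steps from C1 to C5.
2^4 = 16.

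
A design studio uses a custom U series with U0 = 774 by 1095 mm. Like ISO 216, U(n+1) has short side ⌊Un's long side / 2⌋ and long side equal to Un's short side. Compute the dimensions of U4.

U1: ⌊1095/2⌋ × 774 = 547 × 774 mm
U2: ⌊774/2⌋ × 547 = 387 × 547 mm
U3: ⌊547/2⌋ × 387 = 273 × 387 mm
U4: ⌊387/2⌋ × 273 = 193 × 273 mm

193 × 273 mm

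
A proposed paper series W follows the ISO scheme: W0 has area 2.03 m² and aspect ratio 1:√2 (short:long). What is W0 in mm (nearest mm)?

Let the short side be w mm. Then w · w√2 = 2.03 m² = 2,030,000 mm².
w² = 2,030,000/√2, so w ≈ 1198.1 mm; long side = w√2 ≈ 1694.4 mm.

1198 × 1694 mm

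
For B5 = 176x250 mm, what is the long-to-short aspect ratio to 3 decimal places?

1.420

250 / 176 = 1.420
ISO 216 targets √2 ≈ 1.414; the +0.006 deviation is from mm rounding.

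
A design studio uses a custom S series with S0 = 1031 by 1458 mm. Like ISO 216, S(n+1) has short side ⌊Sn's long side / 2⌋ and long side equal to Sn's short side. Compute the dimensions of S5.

182 × 257 mm

S1: ⌊1458/2⌋ × 1031 = 729 × 1031 mm
S2: ⌊1031/2⌋ × 729 = 515 × 729 mm
S3: ⌊729/2⌋ × 515 = 364 × 515 mm
S4: ⌊515/2⌋ × 364 = 257 × 364 mm
S5: ⌊364/2⌋ × 257 = 182 × 257 mm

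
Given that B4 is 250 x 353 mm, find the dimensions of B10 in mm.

B5: ⌊353/2⌋ × 250 = 176 × 250 mm
B6: ⌊250/2⌋ × 176 = 125 × 176 mm
B7: ⌊176/2⌋ × 125 = 88 × 125 mm
B8: ⌊125/2⌋ × 88 = 62 × 88 mm
B9: ⌊88/2⌋ × 62 = 44 × 62 mm
B10: ⌊62/2⌋ × 44 = 31 × 44 mm

31 × 44 mm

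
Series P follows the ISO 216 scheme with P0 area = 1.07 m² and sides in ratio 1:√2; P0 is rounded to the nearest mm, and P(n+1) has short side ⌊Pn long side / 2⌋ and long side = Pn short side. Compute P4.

217 × 307 mm

Let P0's short side be w mm. w · w√2 = 1.07 m² = 1,070,000 mm², so w ≈ 869.8 mm and w√2 ≈ 1230.1 mm → P0 = 870 × 1230 mm.
P1: ⌊1230/2⌋ × 870 = 615 × 870 mm
P2: ⌊870/2⌋ × 615 = 435 × 615 mm
P3: ⌊615/2⌋ × 435 = 307 × 435 mm
P4: ⌊435/2⌋ × 307 = 217 × 307 mm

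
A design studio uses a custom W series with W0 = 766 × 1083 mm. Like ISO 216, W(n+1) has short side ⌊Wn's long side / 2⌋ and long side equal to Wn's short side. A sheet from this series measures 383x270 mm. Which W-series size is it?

W0: 766 × 1083 mm
W1: 541 × 766 mm
W2: 383 × 541 mm
W3: 270 × 383 mm
W4: 191 × 270 mm
→ matches W3.

W3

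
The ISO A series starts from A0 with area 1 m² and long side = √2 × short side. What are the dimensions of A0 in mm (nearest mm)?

Let the short side be w mm. Then the long side is w√2 and w · w√2 = 10⁶ mm².
w² = 10⁶/√2, so w = 1000 / 2^(1/4) ≈ 840.9 mm; long side = 1000 · 2^(1/4) ≈ 1189.2 mm.

841 × 1189 mm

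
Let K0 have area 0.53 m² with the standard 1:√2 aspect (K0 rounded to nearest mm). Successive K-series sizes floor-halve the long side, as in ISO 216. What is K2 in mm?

306 × 433 mm

Let K0's short side be w mm. w · w√2 = 0.53 m² = 530,000 mm², so w ≈ 612.2 mm and w√2 ≈ 865.8 mm → K0 = 612 × 866 mm.
K1: ⌊866/2⌋ × 612 = 433 × 612 mm
K2: ⌊612/2⌋ × 433 = 306 × 433 mm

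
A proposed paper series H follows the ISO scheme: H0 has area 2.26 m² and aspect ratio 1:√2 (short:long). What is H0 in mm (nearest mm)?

1264 × 1788 mm

Let the short side be w mm. Then w · w√2 = 2.26 m² = 2,260,000 mm².
w² = 2,260,000/√2, so w ≈ 1264.1 mm; long side = w√2 ≈ 1787.8 mm.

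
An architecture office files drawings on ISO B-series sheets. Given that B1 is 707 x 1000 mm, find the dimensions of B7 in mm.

B2: ⌊1000/2⌋ × 707 = 500 × 707 mm
B3: ⌊707/2⌋ × 500 = 353 × 500 mm
B4: ⌊500/2⌋ × 353 = 250 × 353 mm
B5: ⌊353/2⌋ × 250 = 176 × 250 mm
B6: ⌊250/2⌋ × 176 = 125 × 176 mm
B7: ⌊176/2⌋ × 125 = 88 × 125 mm

88 × 125 mm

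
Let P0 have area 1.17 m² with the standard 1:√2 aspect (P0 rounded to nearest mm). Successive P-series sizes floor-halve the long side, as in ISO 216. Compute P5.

Let P0's short side be w mm. w · w√2 = 1.17 m² = 1,170,000 mm², so w ≈ 909.6 mm and w√2 ≈ 1286.3 mm → P0 = 910 × 1286 mm.
P1: ⌊1286/2⌋ × 910 = 643 × 910 mm
P2: ⌊910/2⌋ × 643 = 455 × 643 mm
P3: ⌊643/2⌋ × 455 = 321 × 455 mm
P4: ⌊455/2⌋ × 321 = 227 × 321 mm
P5: ⌊321/2⌋ × 227 = 160 × 227 mm

160 × 227 mm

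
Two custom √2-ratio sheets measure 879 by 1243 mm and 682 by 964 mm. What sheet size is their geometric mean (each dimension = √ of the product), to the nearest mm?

Short side: √(879 · 682) = √599478 ≈ 774.3 → 774 mm
Long side: √(1243 · 964) = √1198252 ≈ 1094.6 → 1095 mm

774 × 1095 mm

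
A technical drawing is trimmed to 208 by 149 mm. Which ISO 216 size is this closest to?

Aspect ratio 208/149 ≈ 1.396 (ISO target is √2 ≈ 1.414).
In the A-series (A0 area = 1 m²): A5 = 148 × 210 mm.
Off by 3 mm total — nearest standard size.

A5 (148 × 210 mm)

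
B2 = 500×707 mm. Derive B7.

B3: ⌊707/2⌋ × 500 = 353 × 500 mm
B4: ⌊500/2⌋ × 353 = 250 × 353 mm
B5: ⌊353/2⌋ × 250 = 176 × 250 mm
B6: ⌊250/2⌋ × 176 = 125 × 176 mm
B7: ⌊176/2⌋ × 125 = 88 × 125 mm

88 × 125 mm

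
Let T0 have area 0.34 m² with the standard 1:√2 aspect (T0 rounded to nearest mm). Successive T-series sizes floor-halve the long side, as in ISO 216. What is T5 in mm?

Let T0's short side be w mm. w · w√2 = 0.34 m² = 340,000 mm², so w ≈ 490.3 mm and w√2 ≈ 693.4 mm → T0 = 490 × 693 mm.
T1: ⌊693/2⌋ × 490 = 346 × 490 mm
T2: ⌊490/2⌋ × 346 = 245 × 346 mm
T3: ⌊346/2⌋ × 245 = 173 × 245 mm
T4: ⌊245/2⌋ × 173 = 122 × 173 mm
T5: ⌊173/2⌋ × 122 = 86 × 122 mm

86 × 122 mm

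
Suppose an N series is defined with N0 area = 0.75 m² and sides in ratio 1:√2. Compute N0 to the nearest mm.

Let the short side be w mm. Then w · w√2 = 0.75 m² = 750,000 mm².
w² = 750,000/√2, so w ≈ 728.2 mm; long side = w√2 ≈ 1029.9 mm.

728 × 1030 mm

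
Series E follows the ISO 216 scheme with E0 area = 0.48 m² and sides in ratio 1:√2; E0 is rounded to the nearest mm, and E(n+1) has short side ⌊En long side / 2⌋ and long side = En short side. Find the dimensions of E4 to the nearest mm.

Let E0's short side be w mm. w · w√2 = 0.48 m² = 480,000 mm², so w ≈ 582.6 mm and w√2 ≈ 823.9 mm → E0 = 583 × 824 mm.
E1: ⌊824/2⌋ × 583 = 412 × 583 mm
E2: ⌊583/2⌋ × 412 = 291 × 412 mm
E3: ⌊412/2⌋ × 291 = 206 × 291 mm
E4: ⌊291/2⌋ × 206 = 145 × 206 mm

145 × 206 mm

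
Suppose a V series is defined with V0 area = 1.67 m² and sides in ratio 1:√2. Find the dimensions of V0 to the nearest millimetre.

1087 × 1537 mm

Let the short side be w mm. Then w · w√2 = 1.67 m² = 1,670,000 mm².
w² = 1,670,000/√2, so w ≈ 1086.7 mm; long side = w√2 ≈ 1536.8 mm.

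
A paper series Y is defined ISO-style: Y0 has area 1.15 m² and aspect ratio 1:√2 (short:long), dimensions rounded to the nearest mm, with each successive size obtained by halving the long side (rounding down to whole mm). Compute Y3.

318 × 451 mm

Let Y0's short side be w mm. w · w√2 = 1.15 m² = 1,150,000 mm², so w ≈ 901.8 mm and w√2 ≈ 1275.3 mm → Y0 = 902 × 1275 mm.
Y1: ⌊1275/2⌋ × 902 = 637 × 902 mm
Y2: ⌊902/2⌋ × 637 = 451 × 637 mm
Y3: ⌊637/2⌋ × 451 = 318 × 451 mm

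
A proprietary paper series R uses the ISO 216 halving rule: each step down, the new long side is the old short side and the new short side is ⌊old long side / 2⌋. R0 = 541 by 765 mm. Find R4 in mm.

135 × 191 mm

R1: ⌊765/2⌋ × 541 = 382 × 541 mm
R2: ⌊541/2⌋ × 382 = 270 × 382 mm
R3: ⌊382/2⌋ × 270 = 191 × 270 mm
R4: ⌊270/2⌋ × 191 = 135 × 191 mm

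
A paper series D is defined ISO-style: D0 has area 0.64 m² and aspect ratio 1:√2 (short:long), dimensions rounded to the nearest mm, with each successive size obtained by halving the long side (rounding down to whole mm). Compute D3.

Let D0's short side be w mm. w · w√2 = 0.64 m² = 640,000 mm², so w ≈ 672.7 mm and w√2 ≈ 951.4 mm → D0 = 673 × 951 mm.
D1: ⌊951/2⌋ × 673 = 475 × 673 mm
D2: ⌊673/2⌋ × 475 = 336 × 475 mm
D3: ⌊475/2⌋ × 336 = 237 × 336 mm

237 × 336 mm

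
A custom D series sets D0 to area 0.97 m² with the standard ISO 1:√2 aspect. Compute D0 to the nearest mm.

Let the short side be w mm. Then w · w√2 = 0.97 m² = 970,000 mm².
w² = 970,000/√2, so w ≈ 828.2 mm; long side = w√2 ≈ 1171.2 mm.

828 × 1171 mm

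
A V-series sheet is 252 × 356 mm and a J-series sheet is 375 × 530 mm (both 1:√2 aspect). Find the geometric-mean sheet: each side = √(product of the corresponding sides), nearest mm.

307 × 434 mm

Short side: √(252 · 375) = √94500 ≈ 307.4 → 307 mm
Long side: √(356 · 530) = √188680 ≈ 434.4 → 434 mm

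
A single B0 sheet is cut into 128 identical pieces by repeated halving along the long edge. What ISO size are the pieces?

B7

128 = 2^7, so 7 halving steps.
B0 → B1 → … → B7 after 7 steps.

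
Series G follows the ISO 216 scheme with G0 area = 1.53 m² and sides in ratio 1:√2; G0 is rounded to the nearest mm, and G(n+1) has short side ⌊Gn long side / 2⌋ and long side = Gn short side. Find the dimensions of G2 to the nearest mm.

520 × 735 mm

Let G0's short side be w mm. w · w√2 = 1.53 m² = 1,530,000 mm², so w ≈ 1040.1 mm and w√2 ≈ 1471.0 mm → G0 = 1040 × 1471 mm.
G1: ⌊1471/2⌋ × 1040 = 735 × 1040 mm
G2: ⌊1040/2⌋ × 735 = 520 × 735 mm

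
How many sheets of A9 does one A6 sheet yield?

8

Each ISO step halves the sheet: 1 × A6 → 2 × A7 → 4 × A8 → 8 × A9
From A6 to A9 is 3 halving steps: 2^3 = 8.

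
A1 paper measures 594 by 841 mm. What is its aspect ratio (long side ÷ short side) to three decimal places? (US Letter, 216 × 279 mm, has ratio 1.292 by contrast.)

841 / 594 = 1.416
ISO 216 targets √2 ≈ 1.414; the +0.002 deviation is from mm rounding.

1.416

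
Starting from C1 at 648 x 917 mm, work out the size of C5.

162 × 229 mm

C2: ⌊917/2⌋ × 648 = 458 × 648 mm
C3: ⌊648/2⌋ × 458 = 324 × 458 mm
C4: ⌊458/2⌋ × 324 = 229 × 324 mm
C5: ⌊324/2⌋ × 229 = 162 × 229 mm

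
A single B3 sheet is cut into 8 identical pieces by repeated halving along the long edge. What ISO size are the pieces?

8 = 2^3, so 3 halving steps.
B3 → B4 → … → B6 after 3 steps.

B6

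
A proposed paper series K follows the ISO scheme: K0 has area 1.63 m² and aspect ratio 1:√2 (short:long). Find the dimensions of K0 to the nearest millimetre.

1074 × 1518 mm

Let the short side be w mm. Then w · w√2 = 1.63 m² = 1,630,000 mm².
w² = 1,630,000/√2, so w ≈ 1073.6 mm; long side = w√2 ≈ 1518.3 mm.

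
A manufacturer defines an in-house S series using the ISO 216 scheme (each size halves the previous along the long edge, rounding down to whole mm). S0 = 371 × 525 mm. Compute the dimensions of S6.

S1: ⌊525/2⌋ × 371 = 262 × 371 mm
S2: ⌊371/2⌋ × 262 = 185 × 262 mm
S3: ⌊262/2⌋ × 185 = 131 × 185 mm
S4: ⌊185/2⌋ × 131 = 92 × 131 mm
S5: ⌊131/2⌋ × 92 = 65 × 92 mm
S6: ⌊92/2⌋ × 65 = 46 × 65 mm

46 × 65 mm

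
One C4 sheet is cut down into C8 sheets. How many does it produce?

Each ISO step halves the sheet: 1 × C4 → 2 × C5 → 4 × C6 → 8 × C7 → …
From C4 to C8 is 4 halving steps: 2^4 = 16.

16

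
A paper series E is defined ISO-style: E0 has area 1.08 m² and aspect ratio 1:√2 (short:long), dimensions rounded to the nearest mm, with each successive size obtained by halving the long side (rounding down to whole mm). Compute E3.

309 × 437 mm

Let E0's short side be w mm. w · w√2 = 1.08 m² = 1,080,000 mm², so w ≈ 873.9 mm and w√2 ≈ 1235.9 mm → E0 = 874 × 1236 mm.
E1: ⌊1236/2⌋ × 874 = 618 × 874 mm
E2: ⌊874/2⌋ × 618 = 437 × 618 mm
E3: ⌊618/2⌋ × 437 = 309 × 437 mm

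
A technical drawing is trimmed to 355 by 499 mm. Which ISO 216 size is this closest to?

Aspect ratio 499/355 ≈ 1.406 — close to the ISO √2 ≈ 1.414.
In the B-series (B0 = 1000 × 1414 mm): B3 = 353 × 500 mm.
Off by 3 mm total — nearest standard size.

B3 (353 × 500 mm)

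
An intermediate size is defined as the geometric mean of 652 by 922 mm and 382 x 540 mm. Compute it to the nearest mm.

499 × 706 mm

Short side: √(652 · 382) = √249064 ≈ 499.1 → 499 mm
Long side: √(922 · 540) = √497880 ≈ 705.6 → 706 mm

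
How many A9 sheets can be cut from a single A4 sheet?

A4 = 210 × 297 mm; A9 = 37 × 52 mm.
Each halving step doubles the count; 5 steps from A4 to A9.
2^5 = 32.

32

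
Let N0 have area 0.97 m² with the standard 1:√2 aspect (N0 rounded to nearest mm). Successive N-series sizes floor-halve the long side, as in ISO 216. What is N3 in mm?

292 × 414 mm

Let N0's short side be w mm. w · w√2 = 0.97 m² = 970,000 mm², so w ≈ 828.2 mm and w√2 ≈ 1171.2 mm → N0 = 828 × 1171 mm.
N1: ⌊1171/2⌋ × 828 = 585 × 828 mm
N2: ⌊828/2⌋ × 585 = 414 × 585 mm
N3: ⌊585/2⌋ × 414 = 292 × 414 mm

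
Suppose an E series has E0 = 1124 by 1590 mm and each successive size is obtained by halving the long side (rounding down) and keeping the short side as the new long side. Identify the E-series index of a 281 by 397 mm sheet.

E4

E0: 1124 × 1590 mm
E1: 795 × 1124 mm
E2: 562 × 795 mm
E3: 397 × 562 mm
E4: 281 × 397 mm
E5: 198 × 281 mm
→ matches E4.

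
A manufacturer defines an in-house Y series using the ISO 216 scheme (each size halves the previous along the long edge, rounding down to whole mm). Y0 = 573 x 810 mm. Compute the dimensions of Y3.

202 × 286 mm

Y1: ⌊810/2⌋ × 573 = 405 × 573 mm
Y2: ⌊573/2⌋ × 405 = 286 × 405 mm
Y3: ⌊405/2⌋ × 286 = 202 × 286 mm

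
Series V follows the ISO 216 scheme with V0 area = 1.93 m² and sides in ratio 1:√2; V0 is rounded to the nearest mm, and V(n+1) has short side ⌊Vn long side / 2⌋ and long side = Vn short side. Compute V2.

Let V0's short side be w mm. w · w√2 = 1.93 m² = 1,930,000 mm², so w ≈ 1168.2 mm and w√2 ≈ 1652.1 mm → V0 = 1168 × 1652 mm.
V1: ⌊1652/2⌋ × 1168 = 826 × 1168 mm
V2: ⌊1168/2⌋ × 826 = 584 × 826 mm

584 × 826 mm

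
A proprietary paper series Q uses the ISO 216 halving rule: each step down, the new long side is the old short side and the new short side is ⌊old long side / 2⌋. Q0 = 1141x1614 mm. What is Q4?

285 × 403 mm

Q1 = 807 × 1141 mm (from Q0 by 1 halving).
Q2: ⌊1141/2⌋ × 807 = 570 × 807 mm
Q3: ⌊807/2⌋ × 570 = 403 × 570 mm
Q4: ⌊570/2⌋ × 403 = 285 × 403 mm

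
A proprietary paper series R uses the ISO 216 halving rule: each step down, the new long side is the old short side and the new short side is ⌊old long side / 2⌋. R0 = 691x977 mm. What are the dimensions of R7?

61 × 86 mm

R1 = 488 × 691 mm (from R0 by 1 halving).
R2: ⌊691/2⌋ × 488 = 345 × 488 mm
R3: ⌊488/2⌋ × 345 = 244 × 345 mm
R4: ⌊345/2⌋ × 244 = 172 × 244 mm
R5: ⌊244/2⌋ × 172 = 122 × 172 mm
R6: ⌊172/2⌋ × 122 = 86 × 122 mm
R7: ⌊122/2⌋ × 86 = 61 × 86 mm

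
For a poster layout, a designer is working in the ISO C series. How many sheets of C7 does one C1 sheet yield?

64

Each ISO step halves the sheet: 1 × C1 → 2 × C2 → 4 × C3 → 8 × C4 → …
From C1 to C7 is 6 halving steps: 2^6 = 64.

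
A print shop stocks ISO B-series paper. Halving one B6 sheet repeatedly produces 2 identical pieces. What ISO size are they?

2 = 2^1, so 1 halving step.
B6 → B7 → … → B7 after 1 step.

B7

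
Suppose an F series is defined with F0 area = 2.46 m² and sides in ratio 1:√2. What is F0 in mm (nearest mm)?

Let the short side be w mm. Then w · w√2 = 2.46 m² = 2,460,000 mm².
w² = 2,460,000/√2, so w ≈ 1318.9 mm; long side = w√2 ≈ 1865.2 mm.

1319 × 1865 mm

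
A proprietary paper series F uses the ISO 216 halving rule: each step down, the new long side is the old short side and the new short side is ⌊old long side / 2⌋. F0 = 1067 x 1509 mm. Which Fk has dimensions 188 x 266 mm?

F5

F0: 1067 × 1509 mm
F1: 754 × 1067 mm
F2: 533 × 754 mm
F3: 377 × 533 mm
F4: 266 × 377 mm
F5: 188 × 266 mm
F6: 133 × 188 mm
→ matches F5.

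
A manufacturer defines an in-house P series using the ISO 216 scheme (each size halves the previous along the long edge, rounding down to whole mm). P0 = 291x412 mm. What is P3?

103 × 145 mm

P1: ⌊412/2⌋ × 291 = 206 × 291 mm
P2: ⌊291/2⌋ × 206 = 145 × 206 mm
P3: ⌊206/2⌋ × 145 = 103 × 145 mm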